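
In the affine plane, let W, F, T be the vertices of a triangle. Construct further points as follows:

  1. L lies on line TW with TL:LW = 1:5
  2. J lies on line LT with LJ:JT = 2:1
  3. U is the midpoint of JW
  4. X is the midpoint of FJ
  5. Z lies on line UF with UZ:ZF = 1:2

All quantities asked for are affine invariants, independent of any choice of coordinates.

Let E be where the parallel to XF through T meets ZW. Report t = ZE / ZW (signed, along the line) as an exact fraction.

t = -10/17

Work in coordinates with W = (0, 0), F = (1, 0), T = (0, 1).
1. L lies on line TW with TL:LW = 1:5 ⇒ L = (0, 5/6)
2. J lies on line LT with LJ:JT = 2:1 ⇒ J = (0, 17/18)
3. U is the midpoint of JW ⇒ U = (0, 17/36)
4. X is the midpoint of FJ ⇒ X = (1/2, 17/36)
5. Z lies on line UF with UZ:ZF = 1:2 ⇒ Z = (1/3, 17/54)
through T parallel to XF: direction (1/2, -17/36); meets ZW at E = (9/17, 1/2)
E = Z + t·(W−Z) with t = -10/17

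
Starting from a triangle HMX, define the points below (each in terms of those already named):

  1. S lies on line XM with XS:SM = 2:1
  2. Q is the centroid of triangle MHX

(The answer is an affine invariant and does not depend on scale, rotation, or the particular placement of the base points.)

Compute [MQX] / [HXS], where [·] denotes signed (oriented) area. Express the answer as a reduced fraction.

Assign H = (0, 0), M = (1, 0), X = (0, 1) — the answer is frame-independent, so this choice is without loss of generality.
1. S lies on line XM with XS:SM = 2:1 ⇒ S = (2/3, 1/3)
2. Q is the centroid of triangle MHX ⇒ Q = (1/3, 1/3)
2·[MQX] = -1/3, 2·[HXS] = -2/3
[MQX]:[HXS] = -1/3:-2/3 = 1/2

[MQX]:[HXS] = 1/2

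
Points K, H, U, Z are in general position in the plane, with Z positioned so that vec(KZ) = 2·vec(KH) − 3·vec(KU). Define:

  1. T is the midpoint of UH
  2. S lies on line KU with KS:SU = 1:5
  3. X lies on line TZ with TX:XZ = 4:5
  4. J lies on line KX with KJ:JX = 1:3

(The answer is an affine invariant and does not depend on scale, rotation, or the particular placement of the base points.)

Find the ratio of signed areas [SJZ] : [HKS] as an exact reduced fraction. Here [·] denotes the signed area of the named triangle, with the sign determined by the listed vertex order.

Choose coordinates K = (0, 0), H = (1, 0), U = (0, 1), Z = (2, -3).
1. T is the midpoint of UH ⇒ T = (1/2, 1/2)
2. S lies on line KU with KS:SU = 1:5 ⇒ S = (0, 1/6)
3. X lies on line TZ with TX:XZ = 4:5 ⇒ X = (7/6, -19/18)
4. J lies on line KX with KJ:JX = 1:3 ⇒ J = (7/24, -19/72)
2·[SJZ] = -1/16, 2·[HKS] = -1/6
[SJZ]:[HKS] = -1/16:-1/6 = 3/8

[SJZ]:[HKS] = 3/8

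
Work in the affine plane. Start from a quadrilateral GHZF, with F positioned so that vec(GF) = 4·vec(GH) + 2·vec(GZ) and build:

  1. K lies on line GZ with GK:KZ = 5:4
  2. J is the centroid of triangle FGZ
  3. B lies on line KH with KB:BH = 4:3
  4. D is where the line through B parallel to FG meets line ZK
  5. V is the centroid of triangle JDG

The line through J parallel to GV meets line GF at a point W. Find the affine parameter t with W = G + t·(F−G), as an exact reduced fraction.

Work in coordinates with G = (0, 0), H = (1, 0), Z = (0, 1), F = (4, 2).
1. K lies on line GZ with GK:KZ = 5:4 ⇒ K = (0, 5/9)
2. J is the centroid of triangle FGZ ⇒ J = (4/3, 1)
3. B lies on line KH with KB:BH = 4:3 ⇒ B = (4/7, 5/21)
4. D is where the line through B parallel to FG meets line ZK ⇒ D = (0, -1/21)
5. V is the centroid of triangle JDG ⇒ V = (4/9, 20/63)
through J parallel to GV: direction (4/9, 20/63); meets GF at W = (-2/9, -1/9)
W = G + t·(F−G) with t = -1/18

t = -1/18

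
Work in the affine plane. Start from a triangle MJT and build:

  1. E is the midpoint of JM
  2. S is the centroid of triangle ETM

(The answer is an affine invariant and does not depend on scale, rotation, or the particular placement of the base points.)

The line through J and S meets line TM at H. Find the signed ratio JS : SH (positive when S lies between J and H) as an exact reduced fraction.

JS:SH = 5

Set M = (0, 0), J = (1, 0), T = (0, 1); any affine frame gives the same invariant.
1. E is the midpoint of JM ⇒ E = (1/2, 0)
2. S is the centroid of triangle ETM ⇒ S = (1/6, 1/3)
line JS meets TM at H = (0, 2/5)
S = J + t·(H−J) with t = 5/6, so JS:SH = 5/6:1/6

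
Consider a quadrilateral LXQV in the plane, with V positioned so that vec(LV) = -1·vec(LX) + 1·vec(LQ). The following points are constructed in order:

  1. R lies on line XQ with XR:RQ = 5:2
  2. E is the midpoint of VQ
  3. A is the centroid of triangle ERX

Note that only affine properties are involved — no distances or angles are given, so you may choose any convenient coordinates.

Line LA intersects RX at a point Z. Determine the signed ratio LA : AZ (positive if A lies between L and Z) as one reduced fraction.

LA:AZ = 5

Choose coordinates L = (0, 0), X = (1, 0), Q = (0, 1), V = (-1, 1).
1. R lies on line XQ with XR:RQ = 5:2 ⇒ R = (2/7, 5/7)
2. E is the midpoint of VQ ⇒ E = (-1/2, 1)
3. A is the centroid of triangle ERX ⇒ A = (11/42, 4/7)
line LA meets RX at Z = (11/35, 24/35)
A = L + t·(Z−L) with t = 5/6, so LA:AZ = 5/6:1/6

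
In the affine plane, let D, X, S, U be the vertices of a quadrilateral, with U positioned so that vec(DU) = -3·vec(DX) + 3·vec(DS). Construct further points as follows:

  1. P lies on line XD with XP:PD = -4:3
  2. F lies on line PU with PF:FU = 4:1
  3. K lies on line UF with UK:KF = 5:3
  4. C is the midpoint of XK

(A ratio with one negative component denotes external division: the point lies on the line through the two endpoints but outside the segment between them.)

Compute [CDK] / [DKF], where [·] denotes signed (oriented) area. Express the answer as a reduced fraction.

Set D = (0, 0), X = (1, 0), S = (0, 1), U = (-3, 3); any affine frame gives the same invariant.
1. P lies on line XD with XP:PD = -4:3 ⇒ P = (-3, 0)
2. F lies on line PU with PF:FU = 4:1 ⇒ F = (-3, 12/5)
3. K lies on line UF with UK:KF = 5:3 ⇒ K = (-3, 21/8)
4. C is the midpoint of XK ⇒ C = (-1, 21/16)
2·[CDK] = -21/16, 2·[DKF] = 27/40
[CDK]:[DKF] = -21/16:27/40 = -35/18

[CDK]:[DKF] = -35/18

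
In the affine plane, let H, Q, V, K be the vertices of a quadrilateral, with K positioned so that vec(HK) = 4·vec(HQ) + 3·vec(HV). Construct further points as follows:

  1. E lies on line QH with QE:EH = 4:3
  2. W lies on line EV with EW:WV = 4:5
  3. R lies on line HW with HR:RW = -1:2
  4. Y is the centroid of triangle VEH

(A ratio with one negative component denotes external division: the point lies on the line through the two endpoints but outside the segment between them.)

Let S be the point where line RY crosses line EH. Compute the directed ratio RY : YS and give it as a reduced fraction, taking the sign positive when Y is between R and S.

Set H = (0, 0), Q = (1, 0), V = (0, 1), K = (4, 3); any affine frame gives the same invariant.
1. E lies on line QH with QE:EH = 4:3 ⇒ E = (3/7, 0)
2. W lies on line EV with EW:WV = 4:5 ⇒ W = (5/21, 4/9)
3. R lies on line HW with HR:RW = -1:2 ⇒ R = (-5/21, -4/9)
4. Y is the centroid of triangle VEH ⇒ Y = (1/7, 1/3)
line RY meets EH at S = (-1/49, 0)
Y = R + t·(S−R) with t = 7/4, so RY:YS = 7/4:-3/4

RY:YS = -7/3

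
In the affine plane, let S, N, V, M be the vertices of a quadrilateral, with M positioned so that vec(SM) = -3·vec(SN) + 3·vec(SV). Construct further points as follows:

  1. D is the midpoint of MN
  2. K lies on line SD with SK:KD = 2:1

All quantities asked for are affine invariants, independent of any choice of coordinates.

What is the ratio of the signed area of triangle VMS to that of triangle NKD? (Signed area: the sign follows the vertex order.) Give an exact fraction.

Work in coordinates with S = (0, 0), N = (1, 0), V = (0, 1), M = (-3, 3).
1. D is the midpoint of MN ⇒ D = (-1, 3/2)
2. K lies on line SD with SK:KD = 2:1 ⇒ K = (-2/3, 1)
2·[VMS] = 3, 2·[NKD] = -1/2
[VMS]:[NKD] = 3:-1/2 = -6

[VMS]:[NKD] = -6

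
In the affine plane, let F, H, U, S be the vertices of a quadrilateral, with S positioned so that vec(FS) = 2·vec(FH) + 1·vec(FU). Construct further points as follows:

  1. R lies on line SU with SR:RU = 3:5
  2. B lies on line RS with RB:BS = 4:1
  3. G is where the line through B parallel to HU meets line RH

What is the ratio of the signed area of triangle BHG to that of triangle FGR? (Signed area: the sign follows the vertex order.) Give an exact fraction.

Assign F = (0, 0), H = (1, 0), U = (0, 1), S = (2, 1) — the answer is frame-independent, so this choice is without loss of generality.
1. R lies on line SU with SR:RU = 3:5 ⇒ R = (5/4, 1)
2. B lies on line RS with RB:BS = 4:1 ⇒ B = (37/20, 1)
3. G is where the line through B parallel to HU meets line RH ⇒ G = (137/100, 37/25)
2·[BHG] = -111/125, 2·[FGR] = -12/25
[BHG]:[FGR] = -111/125:-12/25 = 37/20

[BHG]:[FGR] = 37/20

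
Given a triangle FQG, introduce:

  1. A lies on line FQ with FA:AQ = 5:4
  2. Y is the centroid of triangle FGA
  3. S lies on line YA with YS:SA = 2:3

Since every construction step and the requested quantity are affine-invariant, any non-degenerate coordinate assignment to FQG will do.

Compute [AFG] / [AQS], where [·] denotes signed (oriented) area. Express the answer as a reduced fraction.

[AFG]:[AQS] = -25/4

Assign F = (0, 0), Q = (1, 0), G = (0, 1) — the answer is frame-independent, so this choice is without loss of generality.
1. A lies on line FQ with FA:AQ = 5:4 ⇒ A = (5/9, 0)
2. Y is the centroid of triangle FGA ⇒ Y = (5/27, 1/3)
3. S lies on line YA with YS:SA = 2:3 ⇒ S = (1/3, 1/5)
2·[AFG] = -5/9, 2·[AQS] = 4/45
[AFG]:[AQS] = -5/9:4/45 = -25/4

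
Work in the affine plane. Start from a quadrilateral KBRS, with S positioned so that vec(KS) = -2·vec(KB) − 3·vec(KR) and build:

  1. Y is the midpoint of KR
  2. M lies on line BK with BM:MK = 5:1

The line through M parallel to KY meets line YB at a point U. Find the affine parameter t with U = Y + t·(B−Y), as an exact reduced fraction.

Set K = (0, 0), B = (1, 0), R = (0, 1), S = (-2, -3); any affine frame gives the same invariant.
1. Y is the midpoint of KR ⇒ Y = (0, 1/2)
2. M lies on line BK with BM:MK = 5:1 ⇒ M = (1/6, 0)
through M parallel to KY: direction (0, 1/2); meets YB at U = (1/6, 5/12)
U = Y + t·(B−Y) with t = 1/6

t = 1/6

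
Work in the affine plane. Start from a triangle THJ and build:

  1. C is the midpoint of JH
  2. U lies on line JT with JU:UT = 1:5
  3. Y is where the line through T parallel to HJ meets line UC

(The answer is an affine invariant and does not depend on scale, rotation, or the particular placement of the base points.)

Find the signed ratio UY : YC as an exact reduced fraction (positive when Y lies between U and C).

Work in coordinates with T = (0, 0), H = (1, 0), J = (0, 1).
1. C is the midpoint of JH ⇒ C = (1/2, 1/2)
2. U lies on line JT with JU:UT = 1:5 ⇒ U = (0, 5/6)
3. Y is where the line through T parallel to HJ meets line UC ⇒ Y = (-5/2, 5/2)
Y = U + t·(C−U) with t = -5, so UY:YC = t:(1−t) = -5:6

UY:YC = -5/6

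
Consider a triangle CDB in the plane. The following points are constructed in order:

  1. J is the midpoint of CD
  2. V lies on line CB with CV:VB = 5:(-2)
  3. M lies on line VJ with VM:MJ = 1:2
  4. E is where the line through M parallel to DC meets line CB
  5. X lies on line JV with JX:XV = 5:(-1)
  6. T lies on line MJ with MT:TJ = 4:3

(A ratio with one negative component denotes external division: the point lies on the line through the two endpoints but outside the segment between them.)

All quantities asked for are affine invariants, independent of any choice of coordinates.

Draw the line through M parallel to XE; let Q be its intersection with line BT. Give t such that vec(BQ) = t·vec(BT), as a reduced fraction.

t = 133/213

Choose coordinates C = (0, 0), D = (1, 0), B = (0, 1).
1. J is the midpoint of CD ⇒ J = (1/2, 0)
2. V lies on line CB with CV:VB = 5:(-2) ⇒ V = (0, 5/3)
3. M lies on line VJ with VM:MJ = 1:2 ⇒ M = (1/6, 10/9)
4. E is where the line through M parallel to DC meets line CB ⇒ E = (0, 10/9)
5. X lies on line JV with JX:XV = 5:(-1) ⇒ X = (-1/8, 25/12)
6. T lies on line MJ with MT:TJ = 4:3 ⇒ T = (5/14, 10/21)
through M parallel to XE: direction (1/8, -35/36); meets BT at Q = (95/426, 430/639)
Q = B + t·(T−B) with t = 133/213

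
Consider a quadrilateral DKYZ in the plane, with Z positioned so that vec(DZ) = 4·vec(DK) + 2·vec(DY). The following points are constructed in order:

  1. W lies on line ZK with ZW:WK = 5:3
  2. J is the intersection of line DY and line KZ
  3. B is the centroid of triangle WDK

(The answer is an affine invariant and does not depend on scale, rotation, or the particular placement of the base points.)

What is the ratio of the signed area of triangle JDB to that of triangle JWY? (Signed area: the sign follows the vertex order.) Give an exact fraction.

Choose coordinates D = (0, 0), K = (1, 0), Y = (0, 1), Z = (4, 2).
1. W lies on line ZK with ZW:WK = 5:3 ⇒ W = (17/8, 3/4)
2. J is the intersection of line DY and line KZ ⇒ J = (0, -2/3)
3. B is the centroid of triangle WDK ⇒ B = (25/24, 1/4)
2·[JDB] = -25/36, 2·[JWY] = 85/24
[JDB]:[JWY] = -25/36:85/24 = -10/51

[JDB]:[JWY] = -10/51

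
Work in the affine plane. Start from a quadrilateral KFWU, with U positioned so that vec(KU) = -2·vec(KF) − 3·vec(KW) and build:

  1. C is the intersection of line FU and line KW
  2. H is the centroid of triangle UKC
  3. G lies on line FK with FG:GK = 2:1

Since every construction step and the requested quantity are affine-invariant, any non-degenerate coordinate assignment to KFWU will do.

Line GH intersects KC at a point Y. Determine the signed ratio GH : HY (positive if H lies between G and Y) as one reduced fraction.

Work in coordinates with K = (0, 0), F = (1, 0), W = (0, 1), U = (-2, -3).
1. C is the intersection of line FU and line KW ⇒ C = (0, -1)
2. H is the centroid of triangle UKC ⇒ H = (-2/3, -4/3)
3. G lies on line FK with FG:GK = 2:1 ⇒ G = (1/3, 0)
line GH meets KC at Y = (0, -4/9)
H = G + t·(Y−G) with t = 3, so GH:HY = 3:-2

GH:HY = -3/2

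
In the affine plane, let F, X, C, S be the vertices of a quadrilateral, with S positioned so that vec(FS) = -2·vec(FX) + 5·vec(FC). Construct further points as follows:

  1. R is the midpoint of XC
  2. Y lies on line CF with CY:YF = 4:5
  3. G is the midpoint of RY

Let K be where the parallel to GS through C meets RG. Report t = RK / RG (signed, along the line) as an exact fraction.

Set F = (0, 0), X = (1, 0), C = (0, 1), S = (-2, 5); any affine frame gives the same invariant.
1. R is the midpoint of XC ⇒ R = (1/2, 1/2)
2. Y lies on line CF with CY:YF = 4:5 ⇒ Y = (0, 5/9)
3. G is the midpoint of RY ⇒ G = (1/4, 19/36)
through C parallel to GS: direction (-9/4, 161/36); meets RG at K = (9/38, 181/342)
K = R + t·(G−R) with t = 20/19

t = 20/19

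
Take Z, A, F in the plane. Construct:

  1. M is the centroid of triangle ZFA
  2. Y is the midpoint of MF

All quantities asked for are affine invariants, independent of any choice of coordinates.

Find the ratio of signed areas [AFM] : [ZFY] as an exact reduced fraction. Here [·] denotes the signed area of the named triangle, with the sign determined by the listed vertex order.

Work in coordinates with Z = (0, 0), A = (1, 0), F = (0, 1).
1. M is the centroid of triangle ZFA ⇒ M = (1/3, 1/3)
2. Y is the midpoint of MF ⇒ Y = (1/6, 2/3)
2·[AFM] = 1/3, 2·[ZFY] = -1/6
[AFM]:[ZFY] = 1/3:-1/6 = -2

[AFM]:[ZFY] = -2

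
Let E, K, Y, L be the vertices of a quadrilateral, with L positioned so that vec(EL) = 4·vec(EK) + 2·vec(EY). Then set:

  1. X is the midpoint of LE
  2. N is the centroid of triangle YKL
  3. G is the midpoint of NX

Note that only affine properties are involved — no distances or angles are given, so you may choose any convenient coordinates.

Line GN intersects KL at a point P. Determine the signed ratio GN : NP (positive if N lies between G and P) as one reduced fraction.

GN:NP = -1/5

Choose coordinates E = (0, 0), K = (1, 0), Y = (0, 1), L = (4, 2).
1. X is the midpoint of LE ⇒ X = (2, 1)
2. N is the centroid of triangle YKL ⇒ N = (5/3, 1)
3. G is the midpoint of NX ⇒ G = (11/6, 1)
line GN meets KL at P = (5/2, 1)
N = G + t·(P−G) with t = -1/4, so GN:NP = -1/4:5/4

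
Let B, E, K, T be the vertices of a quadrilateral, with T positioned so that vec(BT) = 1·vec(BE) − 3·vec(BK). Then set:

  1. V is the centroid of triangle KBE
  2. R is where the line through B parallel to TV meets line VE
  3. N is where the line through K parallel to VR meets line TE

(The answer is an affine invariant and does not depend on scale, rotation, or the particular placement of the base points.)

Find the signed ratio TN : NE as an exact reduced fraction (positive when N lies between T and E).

TN:NE = -7

Choose coordinates B = (0, 0), E = (1, 0), K = (0, 1), T = (1, -3).
1. V is the centroid of triangle KBE ⇒ V = (1/3, 1/3)
2. R is where the line through B parallel to TV meets line VE ⇒ R = (-1/9, 5/9)
3. N is where the line through K parallel to VR meets line TE ⇒ N = (1, 1/2)
N = T + t·(E−T) with t = 7/6, so TN:NE = t:(1−t) = 7/6:-1/6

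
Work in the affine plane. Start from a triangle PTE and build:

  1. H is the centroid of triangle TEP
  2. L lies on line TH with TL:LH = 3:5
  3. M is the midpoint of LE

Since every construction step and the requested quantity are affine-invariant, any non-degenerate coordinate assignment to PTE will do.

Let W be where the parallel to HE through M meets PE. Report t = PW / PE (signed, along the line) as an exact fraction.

Choose coordinates P = (0, 0), T = (1, 0), E = (0, 1).
1. H is the centroid of triangle TEP ⇒ H = (1/3, 1/3)
2. L lies on line TH with TL:LH = 3:5 ⇒ L = (3/4, 1/8)
3. M is the midpoint of LE ⇒ M = (3/8, 9/16)
through M parallel to HE: direction (-1/3, 2/3); meets PE at W = (0, 21/16)
W = P + t·(E−P) with t = 21/16

t = 21/16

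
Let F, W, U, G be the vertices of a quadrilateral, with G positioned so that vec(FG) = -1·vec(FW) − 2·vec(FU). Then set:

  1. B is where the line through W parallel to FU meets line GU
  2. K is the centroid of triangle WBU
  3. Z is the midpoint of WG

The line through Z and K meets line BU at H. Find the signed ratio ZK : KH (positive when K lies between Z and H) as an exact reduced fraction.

Choose coordinates F = (0, 0), W = (1, 0), U = (0, 1), G = (-1, -2).
1. B is where the line through W parallel to FU meets line GU ⇒ B = (1, 4)
2. K is the centroid of triangle WBU ⇒ K = (2/3, 5/3)
3. Z is the midpoint of WG ⇒ Z = (0, -1)
line ZK meets BU at H = (2, 7)
K = Z + t·(H−Z) with t = 1/3, so ZK:KH = 1/3:2/3

ZK:KH = 1/2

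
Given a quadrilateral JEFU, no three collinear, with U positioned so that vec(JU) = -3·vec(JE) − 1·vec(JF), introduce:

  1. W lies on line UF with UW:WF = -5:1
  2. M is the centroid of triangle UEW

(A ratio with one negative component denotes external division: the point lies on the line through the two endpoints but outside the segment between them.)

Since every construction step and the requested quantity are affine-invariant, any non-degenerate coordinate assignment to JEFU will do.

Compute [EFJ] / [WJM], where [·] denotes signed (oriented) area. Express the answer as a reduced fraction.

Choose coordinates J = (0, 0), E = (1, 0), F = (0, 1), U = (-3, -1).
1. W lies on line UF with UW:WF = -5:1 ⇒ W = (3/4, 3/2)
2. M is the centroid of triangle UEW ⇒ M = (-5/12, 1/6)
2·[EFJ] = 1, 2·[WJM] = -3/4
[EFJ]:[WJM] = 1:-3/4 = -4/3

[EFJ]:[WJM] = -4/3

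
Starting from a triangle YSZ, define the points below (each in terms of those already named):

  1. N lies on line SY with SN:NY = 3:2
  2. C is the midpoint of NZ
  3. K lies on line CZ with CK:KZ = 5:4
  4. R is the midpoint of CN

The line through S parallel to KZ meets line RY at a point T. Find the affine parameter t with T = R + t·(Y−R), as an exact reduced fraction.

t = -3/2

Work in coordinates with Y = (0, 0), S = (1, 0), Z = (0, 1).
1. N lies on line SY with SN:NY = 3:2 ⇒ N = (2/5, 0)
2. C is the midpoint of NZ ⇒ C = (1/5, 1/2)
3. K lies on line CZ with CK:KZ = 5:4 ⇒ K = (4/45, 7/9)
4. R is the midpoint of CN ⇒ R = (3/10, 1/4)
through S parallel to KZ: direction (-4/45, 2/9); meets RY at T = (3/4, 5/8)
T = R + t·(Y−R) with t = -3/2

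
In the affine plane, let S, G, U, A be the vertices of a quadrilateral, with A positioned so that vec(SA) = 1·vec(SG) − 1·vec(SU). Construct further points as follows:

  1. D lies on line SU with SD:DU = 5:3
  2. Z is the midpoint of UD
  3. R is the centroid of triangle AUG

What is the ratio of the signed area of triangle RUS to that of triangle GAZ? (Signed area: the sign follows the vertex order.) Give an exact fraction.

[RUS]:[GAZ] = -2/3

Work in coordinates with S = (0, 0), G = (1, 0), U = (0, 1), A = (1, -1).
1. D lies on line SU with SD:DU = 5:3 ⇒ D = (0, 5/8)
2. Z is the midpoint of UD ⇒ Z = (0, 13/16)
3. R is the centroid of triangle AUG ⇒ R = (2/3, 0)
2·[RUS] = 2/3, 2·[GAZ] = -1
[RUS]:[GAZ] = 2/3:-1 = -2/3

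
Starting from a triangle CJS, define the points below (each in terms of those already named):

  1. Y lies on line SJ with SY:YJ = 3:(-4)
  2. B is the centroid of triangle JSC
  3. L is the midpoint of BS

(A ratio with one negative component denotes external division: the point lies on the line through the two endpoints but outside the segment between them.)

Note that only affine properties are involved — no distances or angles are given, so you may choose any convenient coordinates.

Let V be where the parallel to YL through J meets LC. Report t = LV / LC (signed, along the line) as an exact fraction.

Choose coordinates C = (0, 0), J = (1, 0), S = (0, 1).
1. Y lies on line SJ with SY:YJ = 3:(-4) ⇒ Y = (-3, 4)
2. B is the centroid of triangle JSC ⇒ B = (1/3, 1/3)
3. L is the midpoint of BS ⇒ L = (1/6, 2/3)
through J parallel to YL: direction (19/6, -10/3); meets LC at V = (5/24, 5/6)
V = L + t·(C−L) with t = -1/4

t = -1/4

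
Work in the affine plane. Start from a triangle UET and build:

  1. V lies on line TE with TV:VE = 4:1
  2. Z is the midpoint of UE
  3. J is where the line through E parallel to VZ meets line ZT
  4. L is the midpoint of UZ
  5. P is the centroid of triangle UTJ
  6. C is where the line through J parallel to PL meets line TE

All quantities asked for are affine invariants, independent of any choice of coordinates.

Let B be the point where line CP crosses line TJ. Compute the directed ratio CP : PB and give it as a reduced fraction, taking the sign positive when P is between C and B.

CP:PB = -5/2

Choose coordinates U = (0, 0), E = (1, 0), T = (0, 1).
1. V lies on line TE with TV:VE = 4:1 ⇒ V = (4/5, 1/5)
2. Z is the midpoint of UE ⇒ Z = (1/2, 0)
3. J is where the line through E parallel to VZ meets line ZT ⇒ J = (5/8, -1/4)
4. L is the midpoint of UZ ⇒ L = (1/4, 0)
5. P is the centroid of triangle UTJ ⇒ P = (5/24, 1/4)
6. C is where the line through J parallel to PL meets line TE ⇒ C = (1/2, 1/2)
line CP meets TJ at B = (13/40, 7/20)
P = C + t·(B−C) with t = 5/3, so CP:PB = 5/3:-2/3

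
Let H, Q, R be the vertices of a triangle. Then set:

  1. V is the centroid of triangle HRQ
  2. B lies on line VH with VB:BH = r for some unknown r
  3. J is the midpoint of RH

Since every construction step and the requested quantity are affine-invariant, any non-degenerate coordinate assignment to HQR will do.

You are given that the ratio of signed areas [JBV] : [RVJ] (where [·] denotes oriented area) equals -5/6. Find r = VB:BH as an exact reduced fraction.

Assign H = (0, 0), Q = (1, 0), R = (0, 1) — the answer is frame-independent, so this choice is without loss of generality.
1. V is the centroid of triangle HRQ ⇒ V = (1/3, 1/3)
2. With VB:BH = r, write λ = r/(r+1) so B = V + λ·(H−V); B is affine-linear in λ
3. J is the midpoint of RH ⇒ J = (0, 1/2)
Every point depending on B is an affine combination of B and λ-independent points, so each such coordinate is linear in λ; the λ² term in each signed area is a multiple of (H−V)×(H−V) = 0, so 2·[JBV] and 2·[RVJ] are each linear in λ. Evaluating at λ=0 and λ=1:
  2·[JBV] = 1/6·λ,   2·[RVJ] = -1/6
So [JBV]:[RVJ] = (1/6·λ) / (-1/6). Setting this equal to -5/6:
  1/6·λ = -5/6·(-1/6)  ⇒  λ = 5/6
Then r = λ/(1−λ) = (5/6)/(1/6) = 5. Check: with r = 5, B = (1/18, 1/18) and [JBV]:[RVJ] = -5/6 as required.

r = 5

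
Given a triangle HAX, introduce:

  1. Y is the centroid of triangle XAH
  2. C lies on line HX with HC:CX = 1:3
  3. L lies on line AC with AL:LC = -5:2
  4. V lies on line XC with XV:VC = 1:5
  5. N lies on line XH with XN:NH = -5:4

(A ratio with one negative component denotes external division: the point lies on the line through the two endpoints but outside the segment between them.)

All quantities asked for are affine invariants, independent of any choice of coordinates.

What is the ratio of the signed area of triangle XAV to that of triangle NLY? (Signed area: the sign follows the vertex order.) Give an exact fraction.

Assign H = (0, 0), A = (1, 0), X = (0, 1) — the answer is frame-independent, so this choice is without loss of generality.
1. Y is the centroid of triangle XAH ⇒ Y = (1/3, 1/3)
2. C lies on line HX with HC:CX = 1:3 ⇒ C = (0, 1/4)
3. L lies on line AC with AL:LC = -5:2 ⇒ L = (-2/3, 5/12)
4. V lies on line XC with XV:VC = 1:5 ⇒ V = (0, 7/8)
5. N lies on line XH with XN:NH = -5:4 ⇒ N = (0, -4)
2·[XAV] = -1/8, 2·[NLY] = -157/36
[XAV]:[NLY] = -1/8:-157/36 = 9/314

[XAV]:[NLY] = 9/314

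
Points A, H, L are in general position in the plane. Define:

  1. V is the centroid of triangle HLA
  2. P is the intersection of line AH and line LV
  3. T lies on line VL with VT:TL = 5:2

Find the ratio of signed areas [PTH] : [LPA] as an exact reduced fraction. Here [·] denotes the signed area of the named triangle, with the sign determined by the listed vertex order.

[PTH]:[LPA] = 17/21

Assign A = (0, 0), H = (1, 0), L = (0, 1) — the answer is frame-independent, so this choice is without loss of generality.
1. V is the centroid of triangle HLA ⇒ V = (1/3, 1/3)
2. P is the intersection of line AH and line LV ⇒ P = (1/2, 0)
3. T lies on line VL with VT:TL = 5:2 ⇒ T = (2/21, 17/21)
2·[PTH] = -17/42, 2·[LPA] = -1/2
[PTH]:[LPA] = -17/42:-1/2 = 17/21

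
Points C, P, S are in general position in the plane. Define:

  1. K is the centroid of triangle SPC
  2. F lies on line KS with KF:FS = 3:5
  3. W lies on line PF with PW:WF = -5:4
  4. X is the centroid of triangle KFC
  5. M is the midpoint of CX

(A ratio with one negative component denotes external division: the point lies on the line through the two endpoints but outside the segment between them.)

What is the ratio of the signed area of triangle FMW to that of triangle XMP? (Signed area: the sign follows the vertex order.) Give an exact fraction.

Choose coordinates C = (0, 0), P = (1, 0), S = (0, 1).
1. K is the centroid of triangle SPC ⇒ K = (1/3, 1/3)
2. F lies on line KS with KF:FS = 3:5 ⇒ F = (5/24, 7/12)
3. W lies on line PF with PW:WF = -5:4 ⇒ W = (-71/24, 35/12)
4. X is the centroid of triangle KFC ⇒ X = (13/72, 11/36)
5. M is the midpoint of CX ⇒ M = (13/144, 11/72)
2·[FMW] = -59/36, 2·[XMP] = 11/72
[FMW]:[XMP] = -59/36:11/72 = -118/11

[FMW]:[XMP] = -118/11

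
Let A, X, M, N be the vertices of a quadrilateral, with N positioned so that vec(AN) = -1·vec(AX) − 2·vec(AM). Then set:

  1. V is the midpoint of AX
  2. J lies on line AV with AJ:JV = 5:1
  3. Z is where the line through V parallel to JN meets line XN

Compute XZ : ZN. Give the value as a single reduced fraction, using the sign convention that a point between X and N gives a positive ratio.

Set A = (0, 0), X = (1, 0), M = (0, 1), N = (-1, -2); any affine frame gives the same invariant.
1. V is the midpoint of AX ⇒ V = (1/2, 0)
2. J lies on line AV with AJ:JV = 5:1 ⇒ J = (5/12, 0)
3. Z is where the line through V parallel to JN meets line XN ⇒ Z = (-5/7, -12/7)
Z = X + t·(N−X) with t = 6/7, so XZ:ZN = t:(1−t) = 6/7:1/7

XZ:ZN = 6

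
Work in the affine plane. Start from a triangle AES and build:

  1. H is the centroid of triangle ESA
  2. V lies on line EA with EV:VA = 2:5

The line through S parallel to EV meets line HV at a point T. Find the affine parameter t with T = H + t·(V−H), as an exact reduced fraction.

Assign A = (0, 0), E = (1, 0), S = (0, 1) — the answer is frame-independent, so this choice is without loss of generality.
1. H is the centroid of triangle ESA ⇒ H = (1/3, 1/3)
2. V lies on line EA with EV:VA = 2:5 ⇒ V = (5/7, 0)
through S parallel to EV: direction (-2/7, 0); meets HV at T = (-3/7, 1)
T = H + t·(V−H) with t = -2

t = -2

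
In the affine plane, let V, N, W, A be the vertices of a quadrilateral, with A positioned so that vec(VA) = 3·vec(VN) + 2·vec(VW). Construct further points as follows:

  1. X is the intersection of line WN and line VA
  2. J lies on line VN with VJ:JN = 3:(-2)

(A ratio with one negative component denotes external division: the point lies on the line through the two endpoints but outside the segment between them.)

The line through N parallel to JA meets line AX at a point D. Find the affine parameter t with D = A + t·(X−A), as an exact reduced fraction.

Work in coordinates with V = (0, 0), N = (1, 0), W = (0, 1), A = (3, 2).
1. X is the intersection of line WN and line VA ⇒ X = (3/5, 2/5)
2. J lies on line VN with VJ:JN = 3:(-2) ⇒ J = (3, 0)
through N parallel to JA: direction (0, 2); meets AX at D = (1, 2/3)
D = A + t·(X−A) with t = 5/6

t = 5/6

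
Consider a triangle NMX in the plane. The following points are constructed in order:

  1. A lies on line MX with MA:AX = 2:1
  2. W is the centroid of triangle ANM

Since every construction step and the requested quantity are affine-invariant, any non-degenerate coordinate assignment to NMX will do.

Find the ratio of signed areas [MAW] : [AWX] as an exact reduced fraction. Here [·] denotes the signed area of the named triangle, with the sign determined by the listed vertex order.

[MAW]:[AWX] = -2

Choose coordinates N = (0, 0), M = (1, 0), X = (0, 1).
1. A lies on line MX with MA:AX = 2:1 ⇒ A = (1/3, 2/3)
2. W is the centroid of triangle ANM ⇒ W = (4/9, 2/9)
2·[MAW] = 2/9, 2·[AWX] = -1/9
[MAW]:[AWX] = 2/9:-1/9 = -2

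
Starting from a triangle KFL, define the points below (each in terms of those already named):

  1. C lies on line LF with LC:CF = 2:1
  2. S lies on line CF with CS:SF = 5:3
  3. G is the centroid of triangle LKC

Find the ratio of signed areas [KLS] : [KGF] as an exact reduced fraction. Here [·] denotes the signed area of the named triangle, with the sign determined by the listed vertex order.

[KLS]:[KGF] = 63/32

Set K = (0, 0), F = (1, 0), L = (0, 1); any affine frame gives the same invariant.
1. C lies on line LF with LC:CF = 2:1 ⇒ C = (2/3, 1/3)
2. S lies on line CF with CS:SF = 5:3 ⇒ S = (7/8, 1/8)
3. G is the centroid of triangle LKC ⇒ G = (2/9, 4/9)
2·[KLS] = -7/8, 2·[KGF] = -4/9
[KLS]:[KGF] = -7/8:-4/9 = 63/32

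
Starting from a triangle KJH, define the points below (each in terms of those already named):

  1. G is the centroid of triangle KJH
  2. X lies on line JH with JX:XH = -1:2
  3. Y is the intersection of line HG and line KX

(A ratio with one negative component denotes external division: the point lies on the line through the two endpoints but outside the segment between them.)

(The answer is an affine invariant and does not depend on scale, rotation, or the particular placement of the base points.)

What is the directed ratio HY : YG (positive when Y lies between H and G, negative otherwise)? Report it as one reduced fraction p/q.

HY:YG = -2

Set K = (0, 0), J = (1, 0), H = (0, 1); any affine frame gives the same invariant.
1. G is the centroid of triangle KJH ⇒ G = (1/3, 1/3)
2. X lies on line JH with JX:XH = -1:2 ⇒ X = (2, -1)
3. Y is the intersection of line HG and line KX ⇒ Y = (2/3, -1/3)
Y = H + t·(G−H) with t = 2, so HY:YG = t:(1−t) = 2:-1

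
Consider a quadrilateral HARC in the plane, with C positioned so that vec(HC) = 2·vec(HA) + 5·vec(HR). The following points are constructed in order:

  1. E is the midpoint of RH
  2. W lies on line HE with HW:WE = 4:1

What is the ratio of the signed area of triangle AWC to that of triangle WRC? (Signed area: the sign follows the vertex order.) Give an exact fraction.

[AWC]:[WRC] = 9/2

Assign H = (0, 0), A = (1, 0), R = (0, 1), C = (2, 5) — the answer is frame-independent, so this choice is without loss of generality.
1. E is the midpoint of RH ⇒ E = (0, 1/2)
2. W lies on line HE with HW:WE = 4:1 ⇒ W = (0, 2/5)
2·[AWC] = -27/5, 2·[WRC] = -6/5
[AWC]:[WRC] = -27/5:-6/5 = 9/2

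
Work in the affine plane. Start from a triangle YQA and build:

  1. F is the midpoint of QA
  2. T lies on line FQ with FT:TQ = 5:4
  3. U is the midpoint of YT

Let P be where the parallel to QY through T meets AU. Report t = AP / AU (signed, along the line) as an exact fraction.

t = 7/8

Assign Y = (0, 0), Q = (1, 0), A = (0, 1) — the answer is frame-independent, so this choice is without loss of generality.
1. F is the midpoint of QA ⇒ F = (1/2, 1/2)
2. T lies on line FQ with FT:TQ = 5:4 ⇒ T = (7/9, 2/9)
3. U is the midpoint of YT ⇒ U = (7/18, 1/9)
through T parallel to QY: direction (-1, 0); meets AU at P = (49/144, 2/9)
P = A + t·(U−A) with t = 7/8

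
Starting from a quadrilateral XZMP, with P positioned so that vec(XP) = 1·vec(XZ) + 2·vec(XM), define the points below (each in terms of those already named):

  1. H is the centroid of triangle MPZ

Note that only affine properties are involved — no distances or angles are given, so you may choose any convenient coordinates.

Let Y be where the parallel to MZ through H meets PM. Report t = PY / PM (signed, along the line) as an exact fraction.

t = 2/3

Choose coordinates X = (0, 0), Z = (1, 0), M = (0, 1), P = (1, 2).
1. H is the centroid of triangle MPZ ⇒ H = (2/3, 1)
through H parallel to MZ: direction (1, -1); meets PM at Y = (1/3, 4/3)
Y = P + t·(M−P) with t = 2/3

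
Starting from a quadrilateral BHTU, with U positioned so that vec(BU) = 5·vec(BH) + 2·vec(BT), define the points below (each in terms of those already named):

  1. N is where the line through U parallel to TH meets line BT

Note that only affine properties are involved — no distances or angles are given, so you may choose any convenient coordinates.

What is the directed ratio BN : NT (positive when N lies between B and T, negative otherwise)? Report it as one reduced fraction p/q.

Choose coordinates B = (0, 0), H = (1, 0), T = (0, 1), U = (5, 2).
1. N is where the line through U parallel to TH meets line BT ⇒ N = (0, 7)
N = B + t·(T−B) with t = 7, so BN:NT = t:(1−t) = 7:-6

BN:NT = -7/6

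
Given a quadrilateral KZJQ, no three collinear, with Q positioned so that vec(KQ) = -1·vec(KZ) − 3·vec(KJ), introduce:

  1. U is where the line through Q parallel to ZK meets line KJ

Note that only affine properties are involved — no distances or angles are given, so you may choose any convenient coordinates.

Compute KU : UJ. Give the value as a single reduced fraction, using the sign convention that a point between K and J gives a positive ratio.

KU:UJ = -3/4

Work in coordinates with K = (0, 0), Z = (1, 0), J = (0, 1), Q = (-1, -3).
1. U is where the line through Q parallel to ZK meets line KJ ⇒ U = (0, -3)
U = K + t·(J−K) with t = -3, so KU:UJ = t:(1−t) = -3:4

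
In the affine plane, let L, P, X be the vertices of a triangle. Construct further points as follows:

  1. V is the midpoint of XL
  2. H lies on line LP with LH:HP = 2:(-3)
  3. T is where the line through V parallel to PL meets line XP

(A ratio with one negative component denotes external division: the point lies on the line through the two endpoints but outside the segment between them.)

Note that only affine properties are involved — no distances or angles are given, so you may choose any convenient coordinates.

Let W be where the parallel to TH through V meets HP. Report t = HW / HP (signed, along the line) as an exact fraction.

Assign L = (0, 0), P = (1, 0), X = (0, 1) — the answer is frame-independent, so this choice is without loss of generality.
1. V is the midpoint of XL ⇒ V = (0, 1/2)
2. H lies on line LP with LH:HP = 2:(-3) ⇒ H = (-2, 0)
3. T is where the line through V parallel to PL meets line XP ⇒ T = (1/2, 1/2)
through V parallel to TH: direction (-5/2, -1/2); meets HP at W = (-5/2, 0)
W = H + t·(P−H) with t = -1/6

t = -1/6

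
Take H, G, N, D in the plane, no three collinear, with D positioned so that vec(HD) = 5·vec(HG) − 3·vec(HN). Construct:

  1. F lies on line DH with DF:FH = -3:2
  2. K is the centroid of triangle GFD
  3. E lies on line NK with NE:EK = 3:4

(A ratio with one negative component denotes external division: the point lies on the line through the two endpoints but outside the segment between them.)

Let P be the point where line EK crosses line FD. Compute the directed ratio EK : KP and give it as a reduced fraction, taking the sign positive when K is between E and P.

EK:KP = 16/7

Choose coordinates H = (0, 0), G = (1, 0), N = (0, 1), D = (5, -3).
1. F lies on line DH with DF:FH = -3:2 ⇒ F = (-10, 6)
2. K is the centroid of triangle GFD ⇒ K = (-4/3, 1)
3. E lies on line NK with NE:EK = 3:4 ⇒ E = (-4/7, 1)
line EK meets FD at P = (-5/3, 1)
K = E + t·(P−E) with t = 16/23, so EK:KP = 16/23:7/23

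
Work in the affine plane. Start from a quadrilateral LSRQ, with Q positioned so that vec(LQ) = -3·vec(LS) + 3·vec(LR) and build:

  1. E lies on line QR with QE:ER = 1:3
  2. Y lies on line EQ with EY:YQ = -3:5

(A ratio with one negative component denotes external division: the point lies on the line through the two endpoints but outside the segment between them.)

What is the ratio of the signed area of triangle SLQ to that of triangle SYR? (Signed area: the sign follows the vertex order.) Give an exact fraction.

Work in coordinates with L = (0, 0), S = (1, 0), R = (0, 1), Q = (-3, 3).
1. E lies on line QR with QE:ER = 1:3 ⇒ E = (-9/4, 5/2)
2. Y lies on line EQ with EY:YQ = -3:5 ⇒ Y = (-9/8, 7/4)
2·[SLQ] = -3, 2·[SYR] = -3/8
[SLQ]:[SYR] = -3:-3/8 = 8

[SLQ]:[SYR] = 8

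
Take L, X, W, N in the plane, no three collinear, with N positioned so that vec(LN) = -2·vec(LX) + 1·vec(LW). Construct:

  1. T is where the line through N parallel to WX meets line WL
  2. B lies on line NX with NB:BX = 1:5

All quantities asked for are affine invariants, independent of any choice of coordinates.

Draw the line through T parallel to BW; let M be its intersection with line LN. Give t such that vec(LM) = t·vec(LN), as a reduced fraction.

t = -9/11

Work in coordinates with L = (0, 0), X = (1, 0), W = (0, 1), N = (-2, 1).
1. T is where the line through N parallel to WX meets line WL ⇒ T = (0, -1)
2. B lies on line NX with NB:BX = 1:5 ⇒ B = (-3/2, 5/6)
through T parallel to BW: direction (3/2, 1/6); meets LN at M = (18/11, -9/11)
M = L + t·(N−L) with t = -9/11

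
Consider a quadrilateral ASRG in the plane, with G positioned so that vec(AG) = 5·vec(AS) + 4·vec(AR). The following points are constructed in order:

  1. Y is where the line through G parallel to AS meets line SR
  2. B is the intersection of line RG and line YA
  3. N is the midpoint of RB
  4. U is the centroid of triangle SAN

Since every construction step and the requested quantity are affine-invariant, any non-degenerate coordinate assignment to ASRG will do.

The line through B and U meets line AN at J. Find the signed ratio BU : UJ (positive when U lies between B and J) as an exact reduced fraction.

Set A = (0, 0), S = (1, 0), R = (0, 1), G = (5, 4); any affine frame gives the same invariant.
1. Y is where the line through G parallel to AS meets line SR ⇒ Y = (-3, 4)
2. B is the intersection of line RG and line YA ⇒ B = (-15/29, 20/29)
3. N is the midpoint of RB ⇒ N = (-15/58, 49/58)
4. U is the centroid of triangle SAN ⇒ U = (43/174, 49/174)
line BU meets AN at J = (-825/5452, 2695/5452)
U = B + t·(J−B) with t = 94/45, so BU:UJ = 94/45:-49/45

BU:UJ = -94/49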